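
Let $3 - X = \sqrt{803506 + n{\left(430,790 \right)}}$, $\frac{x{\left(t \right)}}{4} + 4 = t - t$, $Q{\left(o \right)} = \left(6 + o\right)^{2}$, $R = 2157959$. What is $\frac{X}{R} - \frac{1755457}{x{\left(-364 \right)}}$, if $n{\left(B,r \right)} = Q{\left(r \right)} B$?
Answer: $\frac{3788204232311}{34527344} - \frac{\sqrt{273258386}}{2157959} \approx 1.0972 \cdot 10^{5}$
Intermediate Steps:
$x{\left(t \right)} = -16$ ($x{\left(t \right)} = -16 + 4 \left(t - t\right) = -16 + 4 \cdot 0 = -16 + 0 = -16$)
$n{\left(B,r \right)} = B \left(6 + r\right)^{2}$ ($n{\left(B,r \right)} = \left(6 + r\right)^{2} B = B \left(6 + r\right)^{2}$)
$X = 3 - \sqrt{273258386}$ ($X = 3 - \sqrt{803506 + 430 \left(6 + 790\right)^{2}} = 3 - \sqrt{803506 + 430 \cdot 796^{2}} = 3 - \sqrt{803506 + 430 \cdot 633616} = 3 - \sqrt{803506 + 272454880} = 3 - \sqrt{273258386} \approx -16528.0$)
$\frac{X}{R} - \frac{1755457}{x{\left(-364 \right)}} = \frac{3 - \sqrt{273258386}}{2157959} - \frac{1755457}{-16} = \left(3 - \sqrt{273258386}\right) \frac{1}{2157959} - - \frac{1755457}{16} = \left(\frac{3}{2157959} - \frac{\sqrt{273258386}}{2157959}\right) + \frac{1755457}{16} = \frac{3788204232311}{34527344} - \frac{\sqrt{273258386}}{2157959}$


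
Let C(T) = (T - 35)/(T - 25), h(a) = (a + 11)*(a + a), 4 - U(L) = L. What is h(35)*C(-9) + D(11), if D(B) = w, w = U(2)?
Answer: 70874/17 ≈ 4169.1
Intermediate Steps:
U(L) = 4 - L
h(a) = 2*a*(11 + a) (h(a) = (11 + a)*(2*a) = 2*a*(11 + a))
w = 2 (w = 4 - 1*2 = 4 - 2 = 2)
D(B) = 2
C(T) = (-35 + T)/(-25 + T)
h(35)*C(-9) + D(11) = (2*35*(11 + 35))*((-35 - 9)/(-25 - 9)) + 2 = (2*35*46)*(-44/(-34)) + 2 = 3220*(-1/34*(-44)) + 2 = 3220*(22/17) + 2 = 70840/17 + 2 = 70874/17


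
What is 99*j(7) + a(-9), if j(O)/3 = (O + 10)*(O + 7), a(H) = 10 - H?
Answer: 70705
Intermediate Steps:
j(O) = 3*(7 + O)*(10 + O) (j(O) = 3*((O + 10)*(O + 7)) = 3*((10 + O)*(7 + O)) = 3*((7 + O)*(10 + O)) = 3*(7 + O)*(10 + O))
99*j(7) + a(-9) = 99*(210 + 3*7² + 51*7) + (10 - 1*(-9)) = 99*(210 + 3*49 + 357) + (10 + 9) = 99*(210 + 147 + 357) + 19 = 99*714 + 19 = 70686 + 19 = 70705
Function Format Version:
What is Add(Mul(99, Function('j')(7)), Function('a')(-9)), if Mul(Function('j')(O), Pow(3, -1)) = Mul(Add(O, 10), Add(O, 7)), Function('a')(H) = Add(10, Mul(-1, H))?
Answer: 70705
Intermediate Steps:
Function('j')(O) = Mul(3, Add(7, O), Add(10, O)) (Function('j')(O) = Mul(3, Mul(Add(O, 10), Add(O, 7))) = Mul(3, Mul(Add(10, O), Add(7, O))) = Mul(3, Mul(Add(7, O), Add(10, O))) = Mul(3, Add(7, O), Add(10, O)))
Add(Mul(99, Function('j')(7)), Function('a')(-9)) = Add(Mul(99, Add(210, Mul(3, Pow(7, 2)), Mul(51, 7))), Add(10, Mul(-1, -9))) = Add(Mul(99, Add(210, Mul(3, 49), 357)), Add(10, 9)) = Add(Mul(99, Add(210, 147, 357)), 19) = Add(Mul(99, 714), 19) = Add(70686, 19) = 70705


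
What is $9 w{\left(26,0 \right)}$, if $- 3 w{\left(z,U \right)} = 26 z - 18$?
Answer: $-1974$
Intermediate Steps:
$w{\left(z,U \right)} = 6 - \frac{26 z}{3}$ ($w{\left(z,U \right)} = - \frac{26 z - 18}{3} = - \frac{-18 + 26 z}{3} = 6 - \frac{26 z}{3}$)
$9 w{\left(26,0 \right)} = 9 \left(6 - \frac{676}{3}\right) = 9 \left(- \frac{658}{3}\right) = -1974$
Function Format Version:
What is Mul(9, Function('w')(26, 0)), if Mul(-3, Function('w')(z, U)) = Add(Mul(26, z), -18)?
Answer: -1974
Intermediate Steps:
Function('w')(z, U) = Add(6, Mul(Rational(-26, 3), z)) (Function('w')(z, U) = Mul(Rational(-1, 3), Add(Mul(26, z), -18)) = Mul(Rational(-1, 3), Add(-18, Mul(26, z))) = Add(6, Mul(Rational(-26, 3), z)))
Mul(9, Function('w')(26, 0)) = Mul(9, Add(6, Mul(Rational(-26, 3), 26))) = Mul(9, Add(6, Rational(-676, 3))) = Mul(9, Rational(-658, 3)) = -1974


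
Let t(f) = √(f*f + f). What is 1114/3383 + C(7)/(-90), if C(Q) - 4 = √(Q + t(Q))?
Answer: 43364/152235 - √(7 + 2*√14)/90 ≈ 0.24256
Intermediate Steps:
t(f) = √(f + f²) (t(f) = √(f² + f) = √(f + f²))
C(Q) = 4 + √(Q + √(Q*(1 + Q)))
1114/3383 + C(7)/(-90) = 1114/3383 + (4 + √(7 + √(7*(1 + 7))))/(-90) = 1114*(1/3383) + (4 + √(7 + √(7*8)))*(-1/90) = 1114/3383 + (4 + √(7 + √56))*(-1/90) = 1114/3383 + (4 + √(7 + 2*√14))*(-1/90) = 1114/3383 + (-2/45 - √(7 + 2*√14)/90) = 43364/152235 - √(7 + 2*√14)/90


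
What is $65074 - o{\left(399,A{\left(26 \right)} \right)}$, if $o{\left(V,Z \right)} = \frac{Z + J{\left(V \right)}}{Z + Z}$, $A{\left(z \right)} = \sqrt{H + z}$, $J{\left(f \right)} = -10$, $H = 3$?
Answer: $\frac{130147}{2} + \frac{5 \sqrt{29}}{29} \approx 65074.0$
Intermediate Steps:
$A{\left(z \right)} = \sqrt{3 + z}$
$o{\left(V,Z \right)} = \frac{-10 + Z}{2 Z}$ ($o{\left(V,Z \right)} = \frac{Z - 10}{Z + Z} = \frac{-10 + Z}{2 Z}$)
$65074 - o{\left(399,A{\left(26 \right)} \right)} = 65074 - \frac{-10 + \sqrt{3 + 26}}{2 \sqrt{3 + 26}} = 65074 - \frac{-10 + \sqrt{29}}{2 \sqrt{29}} = 65074 - \frac{\frac{\sqrt{29}}{29} \left(-10 + \sqrt{29}\right)}{2} = 65074 - \frac{\sqrt{29} \left(-10 + \sqrt{29}\right)}{58}$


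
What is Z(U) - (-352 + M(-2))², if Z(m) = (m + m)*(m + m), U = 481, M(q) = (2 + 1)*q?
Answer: 797280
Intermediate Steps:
M(q) = 3*q
Z(m) = 4*m² (Z(m) = (2*m)*(2*m) = 4*m²)
Z(U) - (-352 + M(-2))² = 4*481² - (-352 + 3*(-2))² = 4*231361 - (-352 - 6)² = 925444 - 1*(-358)² = 925444 - 1*128164 = 925444 - 128164 = 797280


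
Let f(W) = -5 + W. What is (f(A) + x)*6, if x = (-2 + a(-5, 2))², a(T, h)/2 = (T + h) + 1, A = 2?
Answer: 198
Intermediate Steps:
a(T, h) = 2 + 2*T + 2*h (a(T, h) = 2*((T + h) + 1) = 2*(1 + T + h) = 2 + 2*T + 2*h)
x = 36 (x = (-2 + (2 + 2*(-5) + 2*2))² = (-2 + (2 - 10 + 4))² = (-2 - 4)² = (-6)² = 36)
(f(A) + x)*6 = ((-5 + 2) + 36)*6 = (-3 + 36)*6 = 33*6 = 198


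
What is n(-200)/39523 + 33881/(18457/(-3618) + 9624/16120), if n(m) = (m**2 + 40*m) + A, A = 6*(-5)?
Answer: -9761195889856040/1297872122723 ≈ -7520.9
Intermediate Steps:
A = -30
n(m) = -30 + m**2 + 40*m (n(m) = (m**2 + 40*m) - 30 = -30 + m**2 + 40*m)
n(-200)/39523 + 33881/(18457/(-3618) + 9624/16120) = (-30 + (-200)**2 + 40*(-200))/39523 + 33881/(18457/(-3618) + 9624/16120) = (-30 + 40000 - 8000)*(1/39523) + 33881/(18457*(-1/3618) + 9624*(1/16120)) = 31970*(1/39523) + 33881/(-18457/3618 + 1203/2015) = 31970/39523 + 33881/(-32838401/7290270) = 31970/39523 + 33881*(-7290270/32838401) = 31970/39523 - 247001637870/32838401 = -9761195889856040/1297872122723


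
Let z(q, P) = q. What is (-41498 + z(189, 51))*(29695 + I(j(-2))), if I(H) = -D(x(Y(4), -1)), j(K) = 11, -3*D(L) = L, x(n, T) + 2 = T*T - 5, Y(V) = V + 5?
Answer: -1226588137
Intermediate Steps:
Y(V) = 5 + V
x(n, T) = -7 + T² (x(n, T) = -2 + (T*T - 5) = -2 + (T² - 5) = -2 + (-5 + T²) = -7 + T²)
D(L) = -L/3
I(H) = -2 (I(H) = -(-1)*(-7 + (-1)²)/3 = -(-1)*(-7 + 1)/3 = -(-1)*(-6)/3 = -1*2 = -2)
(-41498 + z(189, 51))*(29695 + I(j(-2))) = (-41498 + 189)*(29695 - 2) = -41309*29693 = -1226588137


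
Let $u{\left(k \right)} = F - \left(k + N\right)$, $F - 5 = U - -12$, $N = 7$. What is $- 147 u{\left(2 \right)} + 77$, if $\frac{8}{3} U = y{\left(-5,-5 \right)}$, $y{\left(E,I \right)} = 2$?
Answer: $- \frac{4837}{4} \approx -1209.3$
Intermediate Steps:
$U = \frac{3}{4}$ ($U = \frac{3}{8} \cdot 2 = \frac{3}{4} \approx 0.75$)
$F = \frac{71}{4}$ ($F = 5 + \left(\frac{3}{4} - -12\right) = 5 + \left(\frac{3}{4} + 12\right) = 5 + \frac{51}{4} = \frac{71}{4} \approx 17.75$)
$u{\left(k \right)} = \frac{43}{4} - k$ ($u{\left(k \right)} = \frac{71}{4} - \left(k + 7\right) = \frac{71}{4} - \left(7 + k\right) = \frac{43}{4} - k$)
$- 147 u{\left(2 \right)} + 77 = - 147 \left(\frac{43}{4} - 2\right) + 77 = \left(-147\right) \frac{35}{4} + 77 = - \frac{5145}{4} + 77 = - \frac{4837}{4}$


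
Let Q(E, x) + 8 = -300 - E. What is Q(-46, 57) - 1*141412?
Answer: -141674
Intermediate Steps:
Q(E, x) = -308 - E (Q(E, x) = -8 + (-300 - E) = -308 - E)
Q(-46, 57) - 1*141412 = (-308 - 1*(-46)) - 1*141412 = (-308 + 46) - 141412 = -262 - 141412 = -141674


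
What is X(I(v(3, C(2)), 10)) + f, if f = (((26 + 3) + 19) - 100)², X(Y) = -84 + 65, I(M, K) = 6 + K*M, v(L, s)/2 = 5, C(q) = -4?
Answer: 2685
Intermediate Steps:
v(L, s) = 10 (v(L, s) = 2*5 = 10)
X(Y) = -19
f = 2704 (f = ((29 + 19) - 100)² = (48 - 100)² = (-52)² = 2704)
X(I(v(3, C(2)), 10)) + f = -19 + 2704 = 2685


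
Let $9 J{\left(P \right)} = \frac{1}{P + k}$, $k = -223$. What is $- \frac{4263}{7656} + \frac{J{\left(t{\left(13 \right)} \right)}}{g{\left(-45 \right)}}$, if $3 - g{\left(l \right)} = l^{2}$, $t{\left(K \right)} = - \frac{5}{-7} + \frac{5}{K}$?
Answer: $- \frac{9003065239}{16168777416} \approx -0.55682$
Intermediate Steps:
$t{\left(K \right)} = \frac{5}{7} + \frac{5}{K}$ ($t{\left(K \right)} = \left(-5\right) \left(- \frac{1}{7}\right) + \frac{5}{K} = \frac{5}{7} + \frac{5}{K}$)
$J{\left(P \right)} = \frac{1}{9 \left(-223 + P\right)}$ ($J{\left(P \right)} = \frac{1}{9 \left(P - 223\right)} = \frac{1}{9 \left(-223 + P\right)}$)
$g{\left(l \right)} = 3 - l^{2}$
$- \frac{4263}{7656} + \frac{J{\left(t{\left(13 \right)} \right)}}{g{\left(-45 \right)}} = - \frac{4263}{7656} + \frac{\frac{1}{9} \frac{1}{-223 + \left(\frac{5}{7} + \frac{5}{13}\right)}}{3 - \left(-45\right)^{2}} = \left(-4263\right) \frac{1}{7656} + \frac{\frac{1}{9} \frac{1}{-223 + \left(\frac{5}{7} + 5 \cdot \frac{1}{13}\right)}}{3 - 2025} = - \frac{49}{88} + \frac{\frac{1}{9} \frac{1}{-223 + \left(\frac{5}{7} + \frac{5}{13}\right)}}{3 - 2025} = - \frac{49}{88} + \frac{\frac{1}{9} \frac{1}{-223 + \frac{100}{91}}}{-2022} = - \frac{49}{88} + \frac{1}{9 \left(- \frac{20193}{91}\right)} \left(- \frac{1}{2022}\right) = - \frac{49}{88} + \frac{1}{9} \left(- \frac{91}{20193}\right) \left(- \frac{1}{2022}\right) = - \frac{49}{88} - - \frac{91}{367472214} = - \frac{49}{88} + \frac{91}{367472214} = - \frac{9003065239}{16168777416}$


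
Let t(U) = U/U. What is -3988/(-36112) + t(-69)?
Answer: 10025/9028 ≈ 1.1104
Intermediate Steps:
t(U) = 1
-3988/(-36112) + t(-69) = -3988/(-36112) + 1 = -3988*(-1/36112) + 1 = 997/9028 + 1 = 10025/9028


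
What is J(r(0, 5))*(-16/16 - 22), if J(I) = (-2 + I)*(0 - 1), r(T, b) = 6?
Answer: 92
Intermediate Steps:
J(I) = 2 - I (J(I) = (-2 + I)*(-1) = 2 - I)
J(r(0, 5))*(-16/16 - 22) = (2 - 1*6)*(-16/16 - 22) = (2 - 6)*(-16*1/16 - 22) = -4*(-1 - 22) = -4*(-23) = 92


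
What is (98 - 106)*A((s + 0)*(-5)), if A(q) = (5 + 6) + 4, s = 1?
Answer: -120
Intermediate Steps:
A(q) = 15 (A(q) = 11 + 4 = 15)
(98 - 106)*A((s + 0)*(-5)) = (98 - 106)*15 = -8*15 = -120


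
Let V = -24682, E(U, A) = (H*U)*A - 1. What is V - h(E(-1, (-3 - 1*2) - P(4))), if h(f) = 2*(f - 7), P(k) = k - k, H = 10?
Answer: -24766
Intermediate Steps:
P(k) = 0
E(U, A) = -1 + 10*A*U (E(U, A) = (10*U)*A - 1 = 10*A*U - 1 = -1 + 10*A*U)
h(f) = -14 + 2*f (h(f) = 2*(-7 + f) = -14 + 2*f)
V - h(E(-1, (-3 - 1*2) - P(4))) = -24682 - (-14 + 2*(-1 + 10*((-3 - 1*2) - 1*0)*(-1))) = -24682 - (-14 + 2*(-1 + 10*((-3 - 2) + 0)*(-1))) = -24682 - (-14 + 2*(-1 + 10*(-5 + 0)*(-1))) = -24682 - (-14 + 2*(-1 + 10*(-5)*(-1))) = -24682 - (-14 + 2*(-1 + 50)) = -24682 - (-14 + 2*49) = -24682 - (-14 + 98) = -24682 - 1*84 = -24682 - 84 = -24766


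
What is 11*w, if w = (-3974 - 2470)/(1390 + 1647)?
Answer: -70884/3037 ≈ -23.340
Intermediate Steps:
w = -6444/3037 ≈ -2.1218
11*w = 11*(-6444/3037) = -70884/3037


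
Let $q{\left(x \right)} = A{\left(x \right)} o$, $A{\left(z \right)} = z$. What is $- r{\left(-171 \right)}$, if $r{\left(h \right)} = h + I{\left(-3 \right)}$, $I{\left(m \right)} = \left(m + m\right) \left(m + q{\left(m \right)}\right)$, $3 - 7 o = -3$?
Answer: $\frac{963}{7} \approx 137.57$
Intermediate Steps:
$o = \frac{6}{7}$ ($o = \frac{3}{7} - - \frac{3}{7} = \frac{3}{7} + \frac{3}{7} = \frac{6}{7} \approx 0.85714$)
$q{\left(x \right)} = \frac{6 x}{7}$ ($q{\left(x \right)} = x \frac{6}{7} = \frac{6 x}{7}$)
$I{\left(m \right)} = \frac{26 m^{2}}{7}$ ($I{\left(m \right)} = \left(m + m\right) \left(m + \frac{6 m}{7}\right) = 2 m \frac{13 m}{7} = \frac{26 m^{2}}{7}$)
$r{\left(h \right)} = \frac{234}{7} + h$ ($r{\left(h \right)} = h + \frac{26 \left(-3\right)^{2}}{7} = h + \frac{26}{7} \cdot 9 = h + \frac{234}{7} = \frac{234}{7} + h$)
$- r{\left(-171 \right)} = - (\frac{234}{7} - 171) = \left(-1\right) \left(- \frac{963}{7}\right) = \frac{963}{7}$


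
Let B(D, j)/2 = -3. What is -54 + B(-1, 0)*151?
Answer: -960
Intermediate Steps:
B(D, j) = -6 (B(D, j) = 2*(-3) = -6)
-54 + B(-1, 0)*151 = -54 - 6*151 = -54 - 906 = -960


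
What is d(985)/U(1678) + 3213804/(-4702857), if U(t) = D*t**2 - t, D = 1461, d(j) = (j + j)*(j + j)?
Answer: -2200402473139014/3224367052204937 ≈ -0.68243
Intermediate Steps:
d(j) = 4*j**2 (d(j) = (2*j)*(2*j) = 4*j**2)
U(t) = -t + 1461*t**2 (U(t) = 1461*t**2 - t = -t + 1461*t**2)
d(985)/U(1678) + 3213804/(-4702857) = (4*985**2)/((1678*(-1 + 1461*1678))) + 3213804/(-4702857) = (4*970225)/((1678*(-1 + 2451558))) + 3213804*(-1/4702857) = 3880900/((1678*2451557)) - 1071268/1567619 = 3880900/4113712646 - 1071268/1567619 = 3880900*(1/4113712646) - 1071268/1567619 = 1940450/2056856323 - 1071268/1567619 = -2200402473139014/3224367052204937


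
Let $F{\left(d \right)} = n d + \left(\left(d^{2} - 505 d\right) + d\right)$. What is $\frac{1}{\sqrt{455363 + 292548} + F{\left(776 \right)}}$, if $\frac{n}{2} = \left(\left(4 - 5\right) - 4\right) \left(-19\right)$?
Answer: $\frac{358512}{128530106233} - \frac{\sqrt{747911}}{128530106233} \approx 2.7826 \cdot 10^{-6}$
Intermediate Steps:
$n = 190$ ($n = 2 \left(\left(4 - 5\right) - 4\right) \left(-19\right) = 2 \left(-1 - 4\right) \left(-19\right) = 2 \left(\left(-5\right) \left(-19\right)\right) = 2 \cdot 95 = 190$)
$F{\left(d \right)} = d^{2} - 314 d$ ($F{\left(d \right)} = 190 d + \left(\left(d^{2} - 505 d\right) + d\right) = 190 d + \left(d^{2} - 504 d\right) = d^{2} - 314 d$)
$\frac{1}{\sqrt{455363 + 292548} + F{\left(776 \right)}} = \frac{1}{\sqrt{455363 + 292548} + 776 \left(-314 + 776\right)} = \frac{1}{\sqrt{747911} + 776 \cdot 462} = \frac{1}{\sqrt{747911} + 358512} = \frac{1}{358512 + \sqrt{747911}}$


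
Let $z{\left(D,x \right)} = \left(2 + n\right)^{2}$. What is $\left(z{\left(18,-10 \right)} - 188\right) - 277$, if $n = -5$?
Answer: $-456$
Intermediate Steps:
$z{\left(D,x \right)} = 9$ ($z{\left(D,x \right)} = \left(2 - 5\right)^{2} = \left(-3\right)^{2} = 9$)
$\left(z{\left(18,-10 \right)} - 188\right) - 277 = \left(9 - 188\right) - 277 = -179 - 277 = -456$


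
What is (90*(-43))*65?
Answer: -251550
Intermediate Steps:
(90*(-43))*65 = -3870*65 = -251550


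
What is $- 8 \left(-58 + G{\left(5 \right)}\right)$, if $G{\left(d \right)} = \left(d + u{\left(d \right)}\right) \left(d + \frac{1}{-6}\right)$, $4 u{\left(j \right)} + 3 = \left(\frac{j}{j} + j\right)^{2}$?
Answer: $- \frac{145}{3} \approx -48.333$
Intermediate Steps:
$u{\left(j \right)} = - \frac{3}{4} + \frac{\left(1 + j\right)^{2}}{4}$ ($u{\left(j \right)} = - \frac{3}{4} + \frac{\left(\frac{j}{j} + j\right)^{2}}{4} = - \frac{3}{4} + \frac{\left(1 + j\right)^{2}}{4}$)
$G{\left(d \right)} = \left(- \frac{1}{6} + d\right) \left(- \frac{3}{4} + d + \frac{\left(1 + d\right)^{2}}{4}\right)$ ($G{\left(d \right)} = \left(d + \left(- \frac{3}{4} + \frac{\left(1 + d\right)^{2}}{4}\right)\right) \left(d + \frac{1}{-6}\right) = \left(- \frac{3}{4} + d + \frac{\left(1 + d\right)^{2}}{4}\right) \left(d - \frac{1}{6}\right) = \left(- \frac{3}{4} + d + \frac{\left(1 + d\right)^{2}}{4}\right) \left(- \frac{1}{6} + d\right) = \left(- \frac{1}{6} + d\right) \left(- \frac{3}{4} + d + \frac{\left(1 + d\right)^{2}}{4}\right)$)
$- 8 \left(-58 + G{\left(5 \right)}\right) = - 8 \left(-58 + \left(\frac{1}{12} - \frac{15}{4} + \frac{5^{3}}{4} + \frac{35 \cdot 5^{2}}{24}\right)\right) = - 8 \left(-58 + \left(\frac{1}{12} - \frac{15}{4} + \frac{1}{4} \cdot 125 + \frac{35}{24} \cdot 25\right)\right) = - 8 \left(-58 + \left(\frac{1}{12} - \frac{15}{4} + \frac{125}{4} + \frac{875}{24}\right)\right) = - 8 \left(-58 + \frac{1537}{24}\right) = \left(-8\right) \frac{145}{24} = - \frac{145}{3}$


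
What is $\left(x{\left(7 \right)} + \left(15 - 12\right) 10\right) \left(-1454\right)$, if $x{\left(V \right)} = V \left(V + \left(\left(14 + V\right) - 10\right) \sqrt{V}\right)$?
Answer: $-114866 - 111958 \sqrt{7} \approx -4.1108 \cdot 10^{5}$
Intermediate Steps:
$x{\left(V \right)} = V \left(V + \sqrt{V} \left(4 + V\right)\right)$ ($x{\left(V \right)} = V \left(V + \left(4 + V\right) \sqrt{V}\right) = V \left(V + \sqrt{V} \left(4 + V\right)\right)$)
$\left(x{\left(7 \right)} + \left(15 - 12\right) 10\right) \left(-1454\right) = \left(\left(7^{2} + 7^{\frac{5}{2}} + 4 \cdot 7^{\frac{3}{2}}\right) + \left(15 - 12\right) 10\right) \left(-1454\right) = \left(\left(49 + 49 \sqrt{7} + 4 \cdot 7 \sqrt{7}\right) + 3 \cdot 10\right) \left(-1454\right) = \left(\left(49 + 49 \sqrt{7} + 28 \sqrt{7}\right) + 30\right) \left(-1454\right) = \left(\left(49 + 77 \sqrt{7}\right) + 30\right) \left(-1454\right) = \left(79 + 77 \sqrt{7}\right) \left(-1454\right) = -114866 - 111958 \sqrt{7}$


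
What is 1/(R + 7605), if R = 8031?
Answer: 1/15636 ≈ 6.3955e-5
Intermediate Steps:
1/(R + 7605) = 1/(8031 + 7605) = 1/15636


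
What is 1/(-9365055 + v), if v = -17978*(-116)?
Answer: -1/7279607 ≈ -1.3737e-7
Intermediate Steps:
v = 2085448
1/(-9365055 + v) = 1/(-9365055 + 2085448) = 1/(-7279607) = -1/7279607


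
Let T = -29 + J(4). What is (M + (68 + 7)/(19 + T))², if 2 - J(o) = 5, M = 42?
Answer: 221841/169 ≈ 1312.7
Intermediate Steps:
J(o) = -3 (J(o) = 2 - 1*5 = 2 - 5 = -3)
T = -32 (T = -29 - 3 = -32)
(M + (68 + 7)/(19 + T))² = (42 + (68 + 7)/(19 - 32))² = (42 + 75/(-13))² = (42 + 75*(-1/13))² = (42 - 75/13)² = (471/13)² = 221841/169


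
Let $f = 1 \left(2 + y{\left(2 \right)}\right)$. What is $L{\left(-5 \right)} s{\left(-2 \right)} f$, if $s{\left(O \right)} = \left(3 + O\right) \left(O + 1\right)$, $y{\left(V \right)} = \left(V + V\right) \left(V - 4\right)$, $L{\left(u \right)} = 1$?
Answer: $6$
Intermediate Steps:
$y{\left(V \right)} = 2 V \left(-4 + V\right)$
$s{\left(O \right)} = \left(1 + O\right) \left(3 + O\right)$ ($s{\left(O \right)} = \left(3 + O\right) \left(1 + O\right) = \left(1 + O\right) \left(3 + O\right)$)
$f = -6$ ($f = 1 \left(2 + 2 \cdot 2 \left(-4 + 2\right)\right) = 1 \left(2 + 2 \cdot 2 \left(-2\right)\right) = 1 \left(2 - 8\right) = 1 \left(-6\right) = -6$)
$L{\left(-5 \right)} s{\left(-2 \right)} f = 1 \left(3 + \left(-2\right)^{2} + 4 \left(-2\right)\right) \left(-6\right) = 1 \left(3 + 4 - 8\right) \left(-6\right) = 1 \left(-1\right) \left(-6\right) = \left(-1\right) \left(-6\right) = 6$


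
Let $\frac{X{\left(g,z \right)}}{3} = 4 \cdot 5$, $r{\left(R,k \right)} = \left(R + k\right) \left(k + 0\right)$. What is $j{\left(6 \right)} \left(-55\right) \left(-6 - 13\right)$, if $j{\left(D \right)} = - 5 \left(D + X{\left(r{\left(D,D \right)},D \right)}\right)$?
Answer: $-344850$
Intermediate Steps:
$r{\left(R,k \right)} = k \left(R + k\right)$ ($r{\left(R,k \right)} = \left(R + k\right) k = k \left(R + k\right)$)
$X{\left(g,z \right)} = 60$ ($X{\left(g,z \right)} = 3 \cdot 4 \cdot 5 = 3 \cdot 20 = 60$)
$j{\left(D \right)} = -300 - 5 D$ ($j{\left(D \right)} = - 5 \left(D + 60\right) = - 5 \left(60 + D\right) = -300 - 5 D$)
$j{\left(6 \right)} \left(-55\right) \left(-6 - 13\right) = \left(-300 - 30\right) \left(-55\right) \left(-6 - 13\right) = \left(-330\right) \left(-55\right) \left(-19\right) = 18150 \left(-19\right) = -344850$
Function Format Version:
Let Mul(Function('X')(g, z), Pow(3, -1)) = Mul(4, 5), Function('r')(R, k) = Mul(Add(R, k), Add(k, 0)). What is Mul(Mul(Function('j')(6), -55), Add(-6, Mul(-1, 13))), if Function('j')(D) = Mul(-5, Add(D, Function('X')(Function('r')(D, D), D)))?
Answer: -344850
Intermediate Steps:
Function('r')(R, k) = Mul(k, Add(R, k)) (Function('r')(R, k) = Mul(Add(R, k), k) = Mul(k, Add(R, k)))
Function('X')(g, z) = 60 (Function('X')(g, z) = Mul(3, Mul(4, 5)) = Mul(3, 20) = 60)
Function('j')(D) = Add(-300, Mul(-5, D)) (Function('j')(D) = Mul(-5, Add(D, 60)) = Mul(-5, Add(60, D)) = Add(-300, Mul(-5, D)))
Mul(Mul(Function('j')(6), -55), Add(-6, Mul(-1, 13))) = Mul(Mul(Add(-300, Mul(-5, 6)), -55), Add(-6, Mul(-1, 13))) = Mul(Mul(Add(-300, -30), -55), Add(-6, -13)) = Mul(Mul(-330, -55), -19) = Mul(18150, -19) = -344850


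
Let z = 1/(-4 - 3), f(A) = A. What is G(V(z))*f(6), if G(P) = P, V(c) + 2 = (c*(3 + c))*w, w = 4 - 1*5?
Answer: -468/49 ≈ -9.5510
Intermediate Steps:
w = -1 (w = 4 - 5 = -1)
z = -1/7 (z = 1/(-7) = -1/7 ≈ -0.14286)
V(c) = -2 - c*(3 + c) (V(c) = -2 + (c*(3 + c))*(-1) = -2 - c*(3 + c))
G(V(z))*f(6) = (-2 - (-1/7)**2 - 3*(-1/7))*6 = (-2 - 1*1/49 + 3/7)*6 = (-2 - 1/49 + 3/7)*6 = -78/49*6 = -468/49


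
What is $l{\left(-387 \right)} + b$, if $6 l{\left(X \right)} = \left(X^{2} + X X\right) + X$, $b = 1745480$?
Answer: $\frac{3590677}{2} \approx 1.7953 \cdot 10^{6}$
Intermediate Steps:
$l{\left(X \right)} = \frac{X^{2}}{3} + \frac{X}{6}$ ($l{\left(X \right)} = \frac{\left(X^{2} + X X\right) + X}{6} = \frac{\left(X^{2} + X^{2}\right) + X}{6} = \frac{2 X^{2} + X}{6} = \frac{X + 2 X^{2}}{6} = \frac{X^{2}}{3} + \frac{X}{6}$)
$l{\left(-387 \right)} + b = \frac{1}{6} \left(-387\right) \left(1 + 2 \left(-387\right)\right) + 1745480 = \frac{1}{6} \left(-387\right) \left(1 - 774\right) + 1745480 = \frac{1}{6} \left(-387\right) \left(-773\right) + 1745480 = \frac{99717}{2} + 1745480 = \frac{3590677}{2}$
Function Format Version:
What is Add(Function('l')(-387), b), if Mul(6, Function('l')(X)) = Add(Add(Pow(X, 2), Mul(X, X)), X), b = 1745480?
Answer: Rational(3590677, 2) ≈ 1.7953e+6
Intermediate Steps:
Function('l')(X) = Add(Mul(Rational(1, 3), Pow(X, 2)), Mul(Rational(1, 6), X)) (Function('l')(X) = Mul(Rational(1, 6), Add(Add(Pow(X, 2), Mul(X, X)), X)) = Mul(Rational(1, 6), Add(Add(Pow(X, 2), Pow(X, 2)), X)) = Mul(Rational(1, 6), Add(Mul(2, Pow(X, 2)), X)) = Mul(Rational(1, 6), Add(X, Mul(2, Pow(X, 2)))) = Add(Mul(Rational(1, 3), Pow(X, 2)), Mul(Rational(1, 6), X)))
Add(Function('l')(-387), b) = Add(Mul(Rational(1, 6), -387, Add(1, Mul(2, -387))), 1745480) = Add(Mul(Rational(1, 6), -387, Add(1, -774)), 1745480) = Add(Mul(Rational(1, 6), -387, -773), 1745480) = Add(Rational(99717, 2), 1745480) = Rational(3590677, 2)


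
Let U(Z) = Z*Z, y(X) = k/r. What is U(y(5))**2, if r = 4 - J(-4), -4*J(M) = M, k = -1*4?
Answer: 256/81 ≈ 3.1605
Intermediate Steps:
k = -4
J(M) = -M/4
r = 3 (r = 4 - (-1)*(-4)/4 = 4 - 1*1 = 4 - 1 = 3)
y(X) = -4/3
U(Z) = Z**2
U(y(5))**2 = ((-4/3)**2)**2 = (16/9)**2 = 256/81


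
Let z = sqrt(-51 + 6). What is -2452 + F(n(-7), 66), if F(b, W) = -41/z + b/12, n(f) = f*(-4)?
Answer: -7349/3 + 41*I*sqrt(5)/15 ≈ -2449.7 + 6.1119*I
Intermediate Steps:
z = 3*I*sqrt(5) (z = sqrt(-45) = 3*I*sqrt(5) ≈ 6.7082*I)
n(f) = -4*f
F(b, W) = b/12 + 41*I*sqrt(5)/15 (F(b, W) = -41*(-I*sqrt(5)/15) + b/12 = -(-41)*I*sqrt(5)/15 + b*(1/12) = 41*I*sqrt(5)/15 + b/12 = b/12 + 41*I*sqrt(5)/15)
-2452 + F(n(-7), 66) = -2452 + ((-4*(-7))/12 + 41*I*sqrt(5)/15) = -2452 + ((1/12)*28 + 41*I*sqrt(5)/15) = -2452 + (7/3 + 41*I*sqrt(5)/15) = -7349/3 + 41*I*sqrt(5)/15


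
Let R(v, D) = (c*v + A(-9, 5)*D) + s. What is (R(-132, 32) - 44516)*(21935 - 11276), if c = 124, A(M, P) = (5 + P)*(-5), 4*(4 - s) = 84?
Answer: -666198159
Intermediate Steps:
s = -17 (s = 4 - 1/4*84 = 4 - 21 = -17)
A(M, P) = -25 - 5*P
R(v, D) = -17 - 50*D + 124*v (R(v, D) = (124*v + (-25 - 5*5)*D) - 17 = (124*v + (-25 - 25)*D) - 17 = (124*v - 50*D) - 17 = (-50*D + 124*v) - 17 = -17 - 50*D + 124*v)
(R(-132, 32) - 44516)*(21935 - 11276) = ((-17 - 50*32 + 124*(-132)) - 44516)*(21935 - 11276) = ((-17 - 1600 - 16368) - 44516)*10659 = (-17985 - 44516)*10659 = -62501*10659 = -666198159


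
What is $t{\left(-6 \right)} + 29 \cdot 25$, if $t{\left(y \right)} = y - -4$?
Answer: $723$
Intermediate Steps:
$t{\left(y \right)} = 4 + y$ ($t{\left(y \right)} = y + 4 = 4 + y$)
$t{\left(-6 \right)} + 29 \cdot 25 = \left(4 - 6\right) + 29 \cdot 25 = -2 + 725 = 723$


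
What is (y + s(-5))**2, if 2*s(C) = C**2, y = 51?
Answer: 16129/4 ≈ 4032.3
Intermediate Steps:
s(C) = C**2/2
(y + s(-5))**2 = (51 + (1/2)*(-5)**2)**2 = (51 + (1/2)*25)**2 = (51 + 25/2)**2 = (127/2)**2 = 16129/4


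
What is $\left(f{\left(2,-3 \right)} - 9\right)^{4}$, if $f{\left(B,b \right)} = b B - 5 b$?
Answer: $0$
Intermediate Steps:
$f{\left(B,b \right)} = - 5 b + B b$ ($f{\left(B,b \right)} = B b - 5 b = - 5 b + B b$)
$\left(f{\left(2,-3 \right)} - 9\right)^{4} = \left(- 3 \left(-5 + 2\right) - 9\right)^{4} = \left(\left(-3\right) \left(-3\right) - 9\right)^{4} = \left(9 - 9\right)^{4} = 0^{4} = 0$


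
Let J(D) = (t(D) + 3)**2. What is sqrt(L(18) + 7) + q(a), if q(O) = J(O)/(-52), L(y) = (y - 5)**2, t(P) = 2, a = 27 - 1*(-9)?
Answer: -25/52 + 4*sqrt(11) ≈ 12.786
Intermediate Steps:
a = 36 (a = 27 + 9 = 36)
J(D) = 25 (J(D) = (2 + 3)**2 = 5**2 = 25)
L(y) = (-5 + y)**2
q(O) = -25/52 (q(O) = 25/(-52) = 25*(-1/52) = -25/52)
sqrt(L(18) + 7) + q(a) = sqrt((-5 + 18)**2 + 7) - 25/52 = sqrt(13**2 + 7) - 25/52 = sqrt(169 + 7) - 25/52 = sqrt(176) - 25/52 = 4*sqrt(11) - 25/52 = -25/52 + 4*sqrt(11)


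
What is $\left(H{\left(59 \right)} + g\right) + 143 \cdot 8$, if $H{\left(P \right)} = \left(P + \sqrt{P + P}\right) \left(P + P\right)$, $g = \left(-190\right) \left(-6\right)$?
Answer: $9246 + 118 \sqrt{118} \approx 10528.0$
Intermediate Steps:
$g = 1140$
$H{\left(P \right)} = 2 P \left(P + \sqrt{2} \sqrt{P}\right)$ ($H{\left(P \right)} = \left(P + \sqrt{2 P}\right) 2 P = \left(P + \sqrt{2} \sqrt{P}\right) 2 P = 2 P \left(P + \sqrt{2} \sqrt{P}\right)$)
$\left(H{\left(59 \right)} + g\right) + 143 \cdot 8 = \left(\left(2 \cdot 59^{2} + 2 \sqrt{2} \cdot 59^{\frac{3}{2}}\right) + 1140\right) + 143 \cdot 8 = \left(\left(2 \cdot 3481 + 2 \sqrt{2} \cdot 59 \sqrt{59}\right) + 1140\right) + 1144 = \left(\left(6962 + 118 \sqrt{118}\right) + 1140\right) + 1144 = \left(8102 + 118 \sqrt{118}\right) + 1144 = 9246 + 118 \sqrt{118}$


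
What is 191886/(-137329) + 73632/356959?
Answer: -58383625746/49020822511 ≈ -1.1910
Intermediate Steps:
191886/(-137329) + 73632/356959 = 191886*(-1/137329) + 73632*(1/356959) = -191886/137329 + 73632/356959 = -58383625746/49020822511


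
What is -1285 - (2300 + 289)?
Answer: -3874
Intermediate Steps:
-1285 - (2300 + 289) = -1285 - 1*2589 = -1285 - 2589 = -3874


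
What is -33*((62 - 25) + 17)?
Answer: -1782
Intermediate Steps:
-33*((62 - 25) + 17) = -33*(37 + 17) = -33*54 = -1782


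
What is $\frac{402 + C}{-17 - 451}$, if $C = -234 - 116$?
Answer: $- \frac{1}{9} \approx -0.11111$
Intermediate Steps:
$C = -350$
$\frac{402 + C}{-17 - 451} = \frac{402 - 350}{-17 - 451} = \frac{52}{-468} = 52 \left(- \frac{1}{468}\right) = - \frac{1}{9}$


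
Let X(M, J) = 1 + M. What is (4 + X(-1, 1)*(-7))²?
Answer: 16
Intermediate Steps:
(4 + X(-1, 1)*(-7))² = (4 + (1 - 1)*(-7))² = (4 + 0*(-7))² = (4 + 0)² = 4² = 16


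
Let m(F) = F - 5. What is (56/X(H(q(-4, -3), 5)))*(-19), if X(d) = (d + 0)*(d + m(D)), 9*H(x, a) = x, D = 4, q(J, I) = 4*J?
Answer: -10773/50 ≈ -215.46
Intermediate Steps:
H(x, a) = x/9
m(F) = -5 + F
X(d) = d*(-1 + d) (X(d) = (d + 0)*(d + (-5 + 4)) = d*(d - 1) = d*(-1 + d))
(56/X(H(q(-4, -3), 5)))*(-19) = (56/(((4*(-4))/9)*(-1 + (4*(-4))/9)))*(-19) = (56/(((⅑)*(-16))*(-1 + (⅑)*(-16))))*(-19) = (56/(-16*(-1 - 16/9)/9))*(-19) = (56/(-16/9*(-25/9)))*(-19) = (56/(400/81))*(-19) = ((81/400)*56)*(-19) = (567/50)*(-19) = -10773/50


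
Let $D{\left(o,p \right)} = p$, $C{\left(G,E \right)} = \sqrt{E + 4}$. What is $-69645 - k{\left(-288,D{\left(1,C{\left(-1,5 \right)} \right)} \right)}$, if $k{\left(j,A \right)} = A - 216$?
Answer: $-69432$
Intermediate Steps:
$C{\left(G,E \right)} = \sqrt{4 + E}$
$k{\left(j,A \right)} = -216 + A$
$-69645 - k{\left(-288,D{\left(1,C{\left(-1,5 \right)} \right)} \right)} = -69645 - \left(-216 + \sqrt{4 + 5}\right) = -69645 - \left(-216 + \sqrt{9}\right) = -69645 - \left(-216 + 3\right) = -69645 - -213 = -69645 + 213 = -69432$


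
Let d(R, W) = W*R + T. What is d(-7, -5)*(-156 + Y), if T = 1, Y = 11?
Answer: -5220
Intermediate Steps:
d(R, W) = 1 + R*W (d(R, W) = W*R + 1 = R*W + 1 = 1 + R*W)
d(-7, -5)*(-156 + Y) = (1 - 7*(-5))*(-156 + 11) = (1 + 35)*(-145) = 36*(-145) = -5220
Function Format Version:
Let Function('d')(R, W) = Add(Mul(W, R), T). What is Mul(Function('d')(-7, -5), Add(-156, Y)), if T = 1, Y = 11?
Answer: -5220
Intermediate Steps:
Function('d')(R, W) = Add(1, Mul(R, W)) (Function('d')(R, W) = Add(Mul(W, R), 1) = Add(Mul(R, W), 1) = Add(1, Mul(R, W)))
Mul(Function('d')(-7, -5), Add(-156, Y)) = Mul(Add(1, Mul(-7, -5)), Add(-156, 11)) = Mul(Add(1, 35), -145) = Mul(36, -145) = -5220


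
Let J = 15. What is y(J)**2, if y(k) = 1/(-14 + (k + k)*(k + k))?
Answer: 1/784996 ≈ 1.2739e-6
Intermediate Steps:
y(k) = 1/(-14 + 4*k**2) (y(k) = 1/(-14 + (2*k)*(2*k)) = 1/(-14 + 4*k**2))
y(J)**2 = (1/(2*(-7 + 2*15**2)))**2 = (1/(2*(-7 + 2*225)))**2 = (1/(2*(-7 + 450)))**2 = ((1/2)/443)**2 = ((1/2)*(1/443))**2 = (1/886)**2 = 1/784996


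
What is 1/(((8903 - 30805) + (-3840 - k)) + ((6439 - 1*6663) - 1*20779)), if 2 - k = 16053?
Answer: -1/30694 ≈ -3.2580e-5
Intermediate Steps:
k = -16051 (k = 2 - 1*16053 = 2 - 16053 = -16051)
1/(((8903 - 30805) + (-3840 - k)) + ((6439 - 1*6663) - 1*20779)) = 1/(((8903 - 30805) + (-3840 - 1*(-16051))) + ((6439 - 1*6663) - 1*20779)) = 1/((-21902 + (-3840 + 16051)) + ((6439 - 6663) - 20779)) = 1/((-21902 + 12211) + (-224 - 20779)) = 1/(-9691 - 21003) = 1/(-30694) = -1/30694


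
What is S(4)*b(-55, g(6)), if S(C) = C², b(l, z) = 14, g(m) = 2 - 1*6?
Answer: 224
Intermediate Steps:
g(m) = -4 (g(m) = 2 - 6 = -4)
S(4)*b(-55, g(6)) = 4²*14 = 16*14 = 224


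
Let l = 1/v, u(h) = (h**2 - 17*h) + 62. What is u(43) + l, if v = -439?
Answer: 518019/439 ≈ 1180.0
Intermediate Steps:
u(h) = 62 + h**2 - 17*h
l = -1/439 (l = 1/(-439) = -1/439 ≈ -0.0022779)
u(43) + l = (62 + 43**2 - 17*43) - 1/439 = (62 + 1849 - 731) - 1/439 = 1180 - 1/439 = 518019/439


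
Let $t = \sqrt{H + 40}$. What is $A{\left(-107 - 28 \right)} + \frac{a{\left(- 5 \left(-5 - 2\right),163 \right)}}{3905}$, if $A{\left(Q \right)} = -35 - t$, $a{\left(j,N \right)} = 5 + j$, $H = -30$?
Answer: $- \frac{27327}{781} - \sqrt{10} \approx -38.152$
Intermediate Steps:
$t = \sqrt{10}$ ($t = \sqrt{-30 + 40} = \sqrt{10} \approx 3.1623$)
$A{\left(Q \right)} = -35 - \sqrt{10}$
$A{\left(-107 - 28 \right)} + \frac{a{\left(- 5 \left(-5 - 2\right),163 \right)}}{3905} = \left(-35 - \sqrt{10}\right) + \frac{5 - 5 \left(-5 - 2\right)}{3905} = \left(-35 - \sqrt{10}\right) + \left(5 - -35\right) \frac{1}{3905} = \left(-35 - \sqrt{10}\right) + \left(5 + 35\right) \frac{1}{3905} = \left(-35 - \sqrt{10}\right) + 40 \cdot \frac{1}{3905} = \left(-35 - \sqrt{10}\right) + \frac{8}{781} = - \frac{27327}{781} - \sqrt{10}$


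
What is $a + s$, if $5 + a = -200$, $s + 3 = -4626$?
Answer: $-4834$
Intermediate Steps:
$s = -4629$ ($s = -3 - 4626 = -4629$)
$a = -205$ ($a = -5 - 200 = -205$)
$a + s = -205 - 4629 = -4834$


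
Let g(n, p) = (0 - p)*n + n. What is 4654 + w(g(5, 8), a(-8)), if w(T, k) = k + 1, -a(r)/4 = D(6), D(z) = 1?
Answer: 4651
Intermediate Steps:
a(r) = -4 (a(r) = -4*1 = -4)
g(n, p) = n - n*p (g(n, p) = (-p)*n + n = -n*p + n = n - n*p)
w(T, k) = 1 + k
4654 + w(g(5, 8), a(-8)) = 4654 + (1 - 4) = 4654 - 3 = 4651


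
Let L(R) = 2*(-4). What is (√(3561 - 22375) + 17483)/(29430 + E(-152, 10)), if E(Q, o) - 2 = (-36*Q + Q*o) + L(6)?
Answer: 17483/33376 + I*√18814/33376 ≈ 0.52382 + 0.0041097*I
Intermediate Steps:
L(R) = -8
E(Q, o) = -6 - 36*Q + Q*o (E(Q, o) = 2 + ((-36*Q + Q*o) - 8) = 2 + (-8 - 36*Q + Q*o) = -6 - 36*Q + Q*o)
(√(3561 - 22375) + 17483)/(29430 + E(-152, 10)) = (√(3561 - 22375) + 17483)/(29430 + (-6 - 36*(-152) - 152*10)) = (√(-18814) + 17483)/(29430 + (-6 + 5472 - 1520)) = (I*√18814 + 17483)/(29430 + 3946) = (17483 + I*√18814)/33376 = (17483 + I*√18814)*(1/33376) = 17483/33376 + I*√18814/33376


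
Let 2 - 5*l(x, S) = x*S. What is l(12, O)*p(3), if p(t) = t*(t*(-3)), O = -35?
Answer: -11394/5 ≈ -2278.8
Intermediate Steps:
p(t) = -3*t² (p(t) = t*(-3*t) = -3*t²)
l(x, S) = ⅖ - S*x/5 (l(x, S) = ⅖ - x*S/5 = ⅖ - S*x/5)
l(12, O)*p(3) = (⅖ - ⅕*(-35)*12)*(-3*3²) = (⅖ + 84)*(-3*9) = (422/5)*(-27) = -11394/5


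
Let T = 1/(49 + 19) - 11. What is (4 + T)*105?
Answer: -49875/68 ≈ -733.46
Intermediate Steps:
T = -747/68 (T = 1/68 - 11 = -747/68 ≈ -10.985)
(4 + T)*105 = (4 - 747/68)*105 = -475/68*105 = -49875/68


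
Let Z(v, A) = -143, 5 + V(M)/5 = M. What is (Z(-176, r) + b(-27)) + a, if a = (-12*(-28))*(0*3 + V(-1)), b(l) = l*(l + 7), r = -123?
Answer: -9683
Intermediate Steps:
V(M) = -25 + 5*M
b(l) = l*(7 + l)
a = -10080 (a = (-12*(-28))*(0*3 + (-25 + 5*(-1))) = 336*(0 + (-25 - 5)) = 336*(0 - 30) = 336*(-30) = -10080)
(Z(-176, r) + b(-27)) + a = (-143 - 27*(7 - 27)) - 10080 = (-143 - 27*(-20)) - 10080 = (-143 + 540) - 10080 = 397 - 10080 = -9683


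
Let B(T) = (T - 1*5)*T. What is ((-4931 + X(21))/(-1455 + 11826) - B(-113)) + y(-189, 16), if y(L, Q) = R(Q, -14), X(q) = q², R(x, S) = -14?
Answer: -138436598/10371 ≈ -13348.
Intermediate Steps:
B(T) = T*(-5 + T) (B(T) = (T - 5)*T = (-5 + T)*T = T*(-5 + T))
y(L, Q) = -14
((-4931 + X(21))/(-1455 + 11826) - B(-113)) + y(-189, 16) = ((-4931 + 21²)/(-1455 + 11826) - (-113)*(-5 - 113)) - 14 = ((-4931 + 441)/10371 - (-113)*(-118)) - 14 = (-4490*1/10371 - 1*13334) - 14 = (-4490/10371 - 13334) - 14 = -138291404/10371 - 14 = -138436598/10371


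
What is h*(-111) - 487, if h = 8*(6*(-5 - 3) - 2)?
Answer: 43913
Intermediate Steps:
h = -400 (h = 8*(6*(-8) - 2) = 8*(-48 - 2) = 8*(-50) = -400)
h*(-111) - 487 = -400*(-111) - 487 = 44400 - 487 = 43913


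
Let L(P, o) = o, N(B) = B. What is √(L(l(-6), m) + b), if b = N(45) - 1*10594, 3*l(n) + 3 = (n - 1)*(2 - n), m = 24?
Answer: 5*I*√421 ≈ 102.59*I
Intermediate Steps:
l(n) = -1 + (-1 + n)*(2 - n)/3 (l(n) = -1 + ((n - 1)*(2 - n))/3 = -1 + ((-1 + n)*(2 - n))/3 = -1 + (-1 + n)*(2 - n)/3)
b = -10549 (b = 45 - 1*10594 = 45 - 10594 = -10549)
√(L(l(-6), m) + b) = √(24 - 10549) = √(-10525) = 5*I*√421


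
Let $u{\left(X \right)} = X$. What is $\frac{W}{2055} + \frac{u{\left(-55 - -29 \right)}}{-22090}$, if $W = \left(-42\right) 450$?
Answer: $- \frac{13914919}{1513165} \approx -9.1959$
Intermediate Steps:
$W = -18900$
$\frac{W}{2055} + \frac{u{\left(-55 - -29 \right)}}{-22090} = - \frac{18900}{2055} + \frac{-55 - -29}{-22090} = \left(-18900\right) \frac{1}{2055} + \left(-55 + 29\right) \left(- \frac{1}{22090}\right) = - \frac{1260}{137} - - \frac{13}{11045} = - \frac{1260}{137} + \frac{13}{11045} = - \frac{13914919}{1513165}$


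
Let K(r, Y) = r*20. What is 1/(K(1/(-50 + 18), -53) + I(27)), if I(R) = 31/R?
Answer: 216/113 ≈ 1.9115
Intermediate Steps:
K(r, Y) = 20*r
1/(K(1/(-50 + 18), -53) + I(27)) = 1/(20/(-50 + 18) + 31/27) = 1/(20/(-32) + 31*(1/27)) = 1/(20*(-1/32) + 31/27) = 1/(-5/8 + 31/27) = 1/(113/216) = 216/113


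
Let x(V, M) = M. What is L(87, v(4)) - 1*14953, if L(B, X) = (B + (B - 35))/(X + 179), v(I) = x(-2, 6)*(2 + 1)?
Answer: -2945602/197 ≈ -14952.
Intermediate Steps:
v(I) = 18 (v(I) = 6*(2 + 1) = 6*3 = 18)
L(B, X) = (-35 + 2*B)/(179 + X) (L(B, X) = (B + (-35 + B))/(179 + X) = (-35 + 2*B)/(179 + X))
L(87, v(4)) - 1*14953 = (-35 + 2*87)/(179 + 18) - 1*14953 = (-35 + 174)/197 - 14953 = (1/197)*139 - 14953 = 139/197 - 14953 = -2945602/197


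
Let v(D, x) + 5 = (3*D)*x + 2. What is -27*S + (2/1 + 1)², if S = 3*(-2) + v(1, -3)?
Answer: 495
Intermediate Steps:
v(D, x) = -3 + 3*D*x (v(D, x) = -5 + ((3*D)*x + 2) = -5 + (3*D*x + 2) = -5 + (2 + 3*D*x) = -3 + 3*D*x)
S = -18 (S = 3*(-2) + (-3 + 3*1*(-3)) = -6 + (-3 - 9) = -6 - 12 = -18)
-27*S + (2/1 + 1)² = -27*(-18) + (2/1 + 1)² = 486 + (2*1 + 1)² = 486 + (2 + 1)² = 486 + 3² = 486 + 9 = 495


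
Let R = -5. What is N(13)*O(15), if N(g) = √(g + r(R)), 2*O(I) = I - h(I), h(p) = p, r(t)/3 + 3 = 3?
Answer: 0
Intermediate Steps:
r(t) = 0 (r(t) = -9 + 3*3 = -9 + 9 = 0)
O(I) = 0 (O(I) = (I - I)/2 = (½)*0 = 0)
N(g) = √g (N(g) = √(g + 0) = √g)
N(13)*O(15) = √13*0 = 0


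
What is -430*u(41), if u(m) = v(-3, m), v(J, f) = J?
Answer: 1290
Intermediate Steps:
u(m) = -3
-430*u(41) = -430*(-3) = 1290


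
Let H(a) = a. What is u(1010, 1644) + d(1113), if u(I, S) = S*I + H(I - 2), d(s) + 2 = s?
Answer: 1662559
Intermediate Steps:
d(s) = -2 + s
u(I, S) = -2 + I + I*S (u(I, S) = S*I + (I - 2) = I*S + (-2 + I) = -2 + I + I*S)
u(1010, 1644) + d(1113) = (-2 + 1010 + 1010*1644) + (-2 + 1113) = (-2 + 1010 + 1660440) + 1111 = 1661448 + 1111 = 1662559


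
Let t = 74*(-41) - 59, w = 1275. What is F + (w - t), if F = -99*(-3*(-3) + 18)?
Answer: 1695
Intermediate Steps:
t = -3093 (t = -3034 - 59 = -3093)
F = -2673 (F = -99*(9 + 18) = -99*27 = -2673)
F + (w - t) = -2673 + (1275 - 1*(-3093)) = -2673 + (1275 + 3093) = -2673 + 4368 = 1695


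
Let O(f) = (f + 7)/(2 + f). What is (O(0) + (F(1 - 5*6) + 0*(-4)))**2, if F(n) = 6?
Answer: 361/4 ≈ 90.250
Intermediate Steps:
O(f) = (7 + f)/(2 + f)
(O(0) + (F(1 - 5*6) + 0*(-4)))**2 = ((7 + 0)/(2 + 0) + (6 + 0*(-4)))**2 = (7/2 + (6 + 0))**2 = ((1/2)*7 + 6)**2 = (7/2 + 6)**2 = (19/2)**2 = 361/4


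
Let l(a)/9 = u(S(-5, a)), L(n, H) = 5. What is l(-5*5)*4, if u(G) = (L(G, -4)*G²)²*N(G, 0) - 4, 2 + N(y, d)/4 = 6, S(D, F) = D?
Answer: 8999856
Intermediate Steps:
N(y, d) = 16 (N(y, d) = -8 + 4*6 = -8 + 24 = 16)
u(G) = -4 + 400*G⁴ (u(G) = (5*G²)²*16 - 4 = (25*G⁴)*16 - 4 = 400*G⁴ - 4 = -4 + 400*G⁴)
l(a) = 2249964 (l(a) = 9*(-4 + 400*(-5)⁴) = 9*(-4 + 400*625) = 9*(-4 + 250000) = 9*249996 = 2249964)
l(-5*5)*4 = 2249964*4 = 8999856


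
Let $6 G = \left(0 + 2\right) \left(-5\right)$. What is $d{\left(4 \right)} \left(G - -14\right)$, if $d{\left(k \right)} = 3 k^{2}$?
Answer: $592$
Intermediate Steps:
$G = - \frac{5}{3}$ ($G = \frac{\left(0 + 2\right) \left(-5\right)}{6} = \frac{2 \left(-5\right)}{6} = \frac{1}{6} \left(-10\right) = - \frac{5}{3} \approx -1.6667$)
$d{\left(4 \right)} \left(G - -14\right) = 3 \cdot 4^{2} \left(- \frac{5}{3} - -14\right) = 3 \cdot 16 \left(- \frac{5}{3} + 14\right) = 48 \cdot \frac{37}{3} = 592$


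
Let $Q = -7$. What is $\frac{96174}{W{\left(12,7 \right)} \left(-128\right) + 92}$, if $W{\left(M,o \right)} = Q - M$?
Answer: $\frac{48087}{1262} \approx 38.104$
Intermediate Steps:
$W{\left(M,o \right)} = -7 - M$
$\frac{96174}{W{\left(12,7 \right)} \left(-128\right) + 92} = \frac{96174}{\left(-7 - 12\right) \left(-128\right) + 92} = \frac{96174}{\left(-19\right) \left(-128\right) + 92} = \frac{96174}{2432 + 92} = \frac{96174}{2524} = 96174 \cdot \frac{1}{2524} = \frac{48087}{1262}$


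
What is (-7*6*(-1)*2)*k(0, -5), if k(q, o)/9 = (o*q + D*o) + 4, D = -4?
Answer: 18144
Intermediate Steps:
k(q, o) = 36 - 36*o + 9*o*q (k(q, o) = 9*((o*q - 4*o) + 4) = 9*((-4*o + o*q) + 4) = 9*(4 - 4*o + o*q) = 36 - 36*o + 9*o*q)
(-7*6*(-1)*2)*k(0, -5) = (-7*6*(-1)*2)*(36 - 36*(-5) + 9*(-5)*0) = (-(-42)*2)*(36 + 180 + 0) = -7*(-12)*216 = 84*216 = 18144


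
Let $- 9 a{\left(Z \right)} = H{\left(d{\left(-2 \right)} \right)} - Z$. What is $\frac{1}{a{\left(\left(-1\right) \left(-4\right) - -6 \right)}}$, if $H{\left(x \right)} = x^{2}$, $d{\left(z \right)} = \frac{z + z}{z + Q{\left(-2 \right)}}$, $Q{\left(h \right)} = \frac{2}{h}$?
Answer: $\frac{81}{74} \approx 1.0946$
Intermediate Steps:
$d{\left(z \right)} = \frac{2 z}{-1 + z}$ ($d{\left(z \right)} = \frac{z + z}{z + \frac{2}{-2}} = \frac{2 z}{z + 2 \left(- \frac{1}{2}\right)} = \frac{2 z}{z - 1} = \frac{2 z}{-1 + z}$)
$a{\left(Z \right)} = - \frac{16}{81} + \frac{Z}{9}$ ($a{\left(Z \right)} = - \frac{\left(2 \left(-2\right) \frac{1}{-1 - 2}\right)^{2} - Z}{9} = - \frac{\left(2 \left(-2\right) \frac{1}{-3}\right)^{2} - Z}{9} = - \frac{\left(2 \left(-2\right) \left(- \frac{1}{3}\right)\right)^{2} - Z}{9} = - \frac{\left(\frac{4}{3}\right)^{2} - Z}{9} = - \frac{\frac{16}{9} - Z}{9} = - \frac{16}{81} + \frac{Z}{9}$)
$\frac{1}{a{\left(\left(-1\right) \left(-4\right) - -6 \right)}} = \frac{1}{- \frac{16}{81} + \frac{\left(-1\right) \left(-4\right) - -6}{9}} = \frac{1}{- \frac{16}{81} + \frac{4 + 6}{9}} = \frac{1}{- \frac{16}{81} + \frac{1}{9} \cdot 10} = \frac{1}{- \frac{16}{81} + \frac{10}{9}} = \frac{1}{\frac{74}{81}} = \frac{81}{74}$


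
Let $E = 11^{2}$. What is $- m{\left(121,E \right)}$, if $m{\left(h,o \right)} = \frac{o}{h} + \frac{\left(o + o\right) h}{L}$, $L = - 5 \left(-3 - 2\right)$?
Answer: $- \frac{29307}{25} \approx -1172.3$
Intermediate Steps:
$E = 121$
$L = 25$ ($L = \left(-5\right) \left(-5\right) = 25$)
$m{\left(h,o \right)} = \frac{o}{h} + \frac{2 h o}{25}$ ($m{\left(h,o \right)} = \frac{o}{h} + \frac{\left(o + o\right) h}{25} = \frac{o}{h} + 2 o h \frac{1}{25} = \frac{o}{h} + 2 h o \frac{1}{25} = \frac{o}{h} + \frac{2 h o}{25}$)
$- m{\left(121,E \right)} = - (\frac{121}{121} + \frac{2}{25} \cdot 121 \cdot 121) = - (121 \cdot \frac{1}{121} + \frac{29282}{25}) = - (1 + \frac{29282}{25}) = \left(-1\right) \frac{29307}{25} = - \frac{29307}{25}$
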